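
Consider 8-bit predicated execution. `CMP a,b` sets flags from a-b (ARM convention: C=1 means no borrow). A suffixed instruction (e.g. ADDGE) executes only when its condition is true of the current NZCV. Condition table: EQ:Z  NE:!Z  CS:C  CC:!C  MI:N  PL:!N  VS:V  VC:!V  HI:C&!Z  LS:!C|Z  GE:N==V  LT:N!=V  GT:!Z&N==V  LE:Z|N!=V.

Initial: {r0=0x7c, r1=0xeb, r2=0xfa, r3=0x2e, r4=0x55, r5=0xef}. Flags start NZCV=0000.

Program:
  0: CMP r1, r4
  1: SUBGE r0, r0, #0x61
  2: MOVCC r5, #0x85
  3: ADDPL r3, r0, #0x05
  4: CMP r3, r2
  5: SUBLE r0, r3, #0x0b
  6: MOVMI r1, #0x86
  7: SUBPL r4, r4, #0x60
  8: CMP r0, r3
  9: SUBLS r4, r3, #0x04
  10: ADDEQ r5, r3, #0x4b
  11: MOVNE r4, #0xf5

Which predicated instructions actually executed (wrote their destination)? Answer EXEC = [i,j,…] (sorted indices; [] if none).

EXEC = [7,11]

0: ✓ CMP  NZCV=1010
1: · SUBGE
2: · MOVCC
3: · ADDPL
4: ✓ CMP  NZCV=0000
5: · SUBLE
6: · MOVMI
7: ✓ SUBPL  r4←0xf5
8: ✓ CMP  NZCV=0010
9: · SUBLS
10: · ADDEQ
11: ✓ MOVNE  r4←0xf5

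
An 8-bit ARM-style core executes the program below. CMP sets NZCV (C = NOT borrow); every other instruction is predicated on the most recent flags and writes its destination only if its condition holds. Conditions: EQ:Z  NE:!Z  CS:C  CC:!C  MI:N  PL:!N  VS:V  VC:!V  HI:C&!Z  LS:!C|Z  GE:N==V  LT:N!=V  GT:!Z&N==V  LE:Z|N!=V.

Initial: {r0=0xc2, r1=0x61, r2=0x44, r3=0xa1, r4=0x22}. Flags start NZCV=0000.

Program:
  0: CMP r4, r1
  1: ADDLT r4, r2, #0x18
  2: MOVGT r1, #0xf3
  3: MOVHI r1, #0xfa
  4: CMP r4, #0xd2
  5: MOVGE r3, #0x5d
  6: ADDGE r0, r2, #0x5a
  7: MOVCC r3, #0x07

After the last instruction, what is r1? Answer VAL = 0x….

0: ✓ CMP  NZCV=1000
1: ✓ ADDLT  r4←0x5c
2: · MOVGT
3: · MOVHI
4: ✓ CMP  NZCV=1001
5: ✓ MOVGE  r3←0x5d
6: ✓ ADDGE  r0←0x9e
7: ✓ MOVCC  r3←0x07

VAL = 0x61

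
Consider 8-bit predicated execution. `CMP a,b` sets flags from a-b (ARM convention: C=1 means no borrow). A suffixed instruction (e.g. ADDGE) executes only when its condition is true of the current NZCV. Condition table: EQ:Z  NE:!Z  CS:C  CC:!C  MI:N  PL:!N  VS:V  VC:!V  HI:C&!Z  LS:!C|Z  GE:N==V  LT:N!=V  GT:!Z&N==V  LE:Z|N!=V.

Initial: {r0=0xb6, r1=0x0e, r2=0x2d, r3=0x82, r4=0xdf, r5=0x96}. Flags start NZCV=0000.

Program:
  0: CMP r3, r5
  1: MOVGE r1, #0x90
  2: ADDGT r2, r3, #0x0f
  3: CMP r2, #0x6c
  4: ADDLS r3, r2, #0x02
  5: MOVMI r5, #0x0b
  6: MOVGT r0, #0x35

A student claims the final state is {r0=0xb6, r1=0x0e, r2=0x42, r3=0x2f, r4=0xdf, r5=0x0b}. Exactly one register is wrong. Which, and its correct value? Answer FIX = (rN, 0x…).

[0] flags=1000 → (cmp)
[1] flags=1000 GE?F → skip
[2] flags=1000 GT?F → skip
[3] flags=1000 → (cmp)
[4] flags=1000 LS?T → r3=0x2f
[5] flags=1000 MI?T → r5=0x0b
[6] flags=1000 GT?F → skip

FIX = (r2, 0x2d)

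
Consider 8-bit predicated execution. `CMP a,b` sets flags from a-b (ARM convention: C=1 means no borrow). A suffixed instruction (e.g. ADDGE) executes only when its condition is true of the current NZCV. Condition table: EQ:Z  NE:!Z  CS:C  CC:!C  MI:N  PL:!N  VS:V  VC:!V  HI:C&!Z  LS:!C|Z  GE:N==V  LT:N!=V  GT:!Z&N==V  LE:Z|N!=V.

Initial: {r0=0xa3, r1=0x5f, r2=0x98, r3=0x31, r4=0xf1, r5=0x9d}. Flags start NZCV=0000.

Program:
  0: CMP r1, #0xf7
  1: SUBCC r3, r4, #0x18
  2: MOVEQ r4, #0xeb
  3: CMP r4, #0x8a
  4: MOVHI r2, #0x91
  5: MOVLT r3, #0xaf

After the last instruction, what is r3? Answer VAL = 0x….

VAL = 0xd9

[0] flags=0000 → (cmp)
[1] flags=0000 CC?T → r3=0xd9
[2] flags=0000 EQ?F → skip
[3] flags=0010 → (cmp)
[4] flags=0010 HI?T → r2=0x91
[5] flags=0010 LT?F → skip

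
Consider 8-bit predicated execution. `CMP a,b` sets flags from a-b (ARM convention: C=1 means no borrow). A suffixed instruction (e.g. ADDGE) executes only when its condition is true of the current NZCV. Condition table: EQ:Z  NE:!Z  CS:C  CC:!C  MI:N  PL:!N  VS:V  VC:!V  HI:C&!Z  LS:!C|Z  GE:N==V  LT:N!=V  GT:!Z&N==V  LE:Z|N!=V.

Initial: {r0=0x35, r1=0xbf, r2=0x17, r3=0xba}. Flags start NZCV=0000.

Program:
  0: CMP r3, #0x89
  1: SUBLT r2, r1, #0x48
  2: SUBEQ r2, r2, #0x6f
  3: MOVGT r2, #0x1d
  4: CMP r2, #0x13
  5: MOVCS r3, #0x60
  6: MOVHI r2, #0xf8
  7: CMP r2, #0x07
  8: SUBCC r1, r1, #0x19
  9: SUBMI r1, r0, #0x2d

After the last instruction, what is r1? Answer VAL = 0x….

0: ✓ CMP  NZCV=0010
1: · SUBLT
2: · SUBEQ
3: ✓ MOVGT  r2←0x1d
4: ✓ CMP  NZCV=0010
5: ✓ MOVCS  r3←0x60
6: ✓ MOVHI  r2←0xf8
7: ✓ CMP  NZCV=1010
8: · SUBCC
9: ✓ SUBMI  r1←0x08

VAL = 0x08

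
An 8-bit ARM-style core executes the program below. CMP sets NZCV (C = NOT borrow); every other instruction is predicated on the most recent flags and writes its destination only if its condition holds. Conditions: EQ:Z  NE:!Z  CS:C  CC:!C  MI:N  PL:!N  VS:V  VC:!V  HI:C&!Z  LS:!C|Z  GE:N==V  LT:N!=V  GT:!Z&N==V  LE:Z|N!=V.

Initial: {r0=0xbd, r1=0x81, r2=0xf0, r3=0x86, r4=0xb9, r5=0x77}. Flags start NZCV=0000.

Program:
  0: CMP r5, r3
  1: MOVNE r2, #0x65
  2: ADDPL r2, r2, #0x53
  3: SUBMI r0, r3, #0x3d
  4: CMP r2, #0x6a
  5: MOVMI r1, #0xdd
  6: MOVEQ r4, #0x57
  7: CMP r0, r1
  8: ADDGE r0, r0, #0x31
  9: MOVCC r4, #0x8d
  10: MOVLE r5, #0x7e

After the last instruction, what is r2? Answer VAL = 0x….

VAL = 0x65

0: ✓ CMP  NZCV=1001
1: ✓ MOVNE  r2←0x65
2: · ADDPL
3: ✓ SUBMI  r0←0x49
4: ✓ CMP  NZCV=1000
5: ✓ MOVMI  r1←0xdd
6: · MOVEQ
7: ✓ CMP  NZCV=0000
8: ✓ ADDGE  r0←0x7a
9: ✓ MOVCC  r4←0x8d
10: · MOVLE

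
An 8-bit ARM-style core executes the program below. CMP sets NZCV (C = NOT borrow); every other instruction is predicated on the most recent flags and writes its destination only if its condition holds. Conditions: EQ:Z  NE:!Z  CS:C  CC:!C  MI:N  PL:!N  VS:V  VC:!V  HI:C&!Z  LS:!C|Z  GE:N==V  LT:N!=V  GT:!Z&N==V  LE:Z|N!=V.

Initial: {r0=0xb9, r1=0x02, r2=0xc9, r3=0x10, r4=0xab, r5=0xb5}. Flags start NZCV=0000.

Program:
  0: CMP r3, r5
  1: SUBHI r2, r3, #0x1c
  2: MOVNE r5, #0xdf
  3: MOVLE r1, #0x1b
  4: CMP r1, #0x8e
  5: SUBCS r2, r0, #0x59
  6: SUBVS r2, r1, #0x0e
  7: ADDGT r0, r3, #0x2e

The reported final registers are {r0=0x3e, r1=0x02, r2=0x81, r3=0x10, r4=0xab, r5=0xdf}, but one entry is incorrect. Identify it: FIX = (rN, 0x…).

FIX = (r2, 0xc9)

0: ✓ CMP  NZCV=0000
1: · SUBHI
2: ✓ MOVNE  r5←0xdf
3: · MOVLE
4: ✓ CMP  NZCV=0000
5: · SUBCS
6: · SUBVS
7: ✓ ADDGT  r0←0x3e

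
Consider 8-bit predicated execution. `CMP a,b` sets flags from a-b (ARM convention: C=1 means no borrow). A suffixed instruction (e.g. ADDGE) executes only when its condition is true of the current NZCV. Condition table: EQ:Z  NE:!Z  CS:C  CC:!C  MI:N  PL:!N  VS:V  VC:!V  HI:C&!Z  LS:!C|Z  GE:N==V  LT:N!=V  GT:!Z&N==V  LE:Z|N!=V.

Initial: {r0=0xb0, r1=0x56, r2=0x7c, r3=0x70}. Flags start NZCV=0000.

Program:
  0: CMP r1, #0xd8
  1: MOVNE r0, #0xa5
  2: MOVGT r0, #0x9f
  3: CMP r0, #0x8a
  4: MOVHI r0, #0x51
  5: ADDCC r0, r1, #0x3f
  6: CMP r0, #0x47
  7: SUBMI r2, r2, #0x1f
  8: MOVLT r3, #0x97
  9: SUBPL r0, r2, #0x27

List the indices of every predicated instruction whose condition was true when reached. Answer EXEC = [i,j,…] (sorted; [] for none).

EXEC = [1,2,4,9]

[0] flags=0000 → (cmp)
[1] flags=0000 NE?T → r0=0xa5
[2] flags=0000 GT?T → r0=0x9f
[3] flags=0010 → (cmp)
[4] flags=0010 HI?T → r0=0x51
[5] flags=0010 CC?F → skip
[6] flags=0010 → (cmp)
[7] flags=0010 MI?F → skip
[8] flags=0010 LT?F → skip
[9] flags=0010 PL?T → r0=0x55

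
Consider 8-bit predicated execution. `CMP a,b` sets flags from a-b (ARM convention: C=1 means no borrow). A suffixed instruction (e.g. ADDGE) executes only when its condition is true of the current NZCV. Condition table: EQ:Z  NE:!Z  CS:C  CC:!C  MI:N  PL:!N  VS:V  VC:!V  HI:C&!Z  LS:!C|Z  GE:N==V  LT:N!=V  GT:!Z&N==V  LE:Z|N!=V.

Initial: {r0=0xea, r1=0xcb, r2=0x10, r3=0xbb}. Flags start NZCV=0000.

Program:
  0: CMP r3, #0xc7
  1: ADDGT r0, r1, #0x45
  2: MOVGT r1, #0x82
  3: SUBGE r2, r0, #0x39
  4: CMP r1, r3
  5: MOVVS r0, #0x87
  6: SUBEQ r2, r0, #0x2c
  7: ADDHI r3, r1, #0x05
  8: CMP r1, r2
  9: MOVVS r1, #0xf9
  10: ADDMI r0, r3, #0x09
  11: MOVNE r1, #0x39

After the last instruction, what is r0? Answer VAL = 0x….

0: ✓ CMP  NZCV=1000
1: · ADDGT
2: · MOVGT
3: · SUBGE
4: ✓ CMP  NZCV=0010
5: · MOVVS
6: · SUBEQ
7: ✓ ADDHI  r3←0xd0
8: ✓ CMP  NZCV=1010
9: · MOVVS
10: ✓ ADDMI  r0←0xd9
11: ✓ MOVNE  r1←0x39

VAL = 0xd9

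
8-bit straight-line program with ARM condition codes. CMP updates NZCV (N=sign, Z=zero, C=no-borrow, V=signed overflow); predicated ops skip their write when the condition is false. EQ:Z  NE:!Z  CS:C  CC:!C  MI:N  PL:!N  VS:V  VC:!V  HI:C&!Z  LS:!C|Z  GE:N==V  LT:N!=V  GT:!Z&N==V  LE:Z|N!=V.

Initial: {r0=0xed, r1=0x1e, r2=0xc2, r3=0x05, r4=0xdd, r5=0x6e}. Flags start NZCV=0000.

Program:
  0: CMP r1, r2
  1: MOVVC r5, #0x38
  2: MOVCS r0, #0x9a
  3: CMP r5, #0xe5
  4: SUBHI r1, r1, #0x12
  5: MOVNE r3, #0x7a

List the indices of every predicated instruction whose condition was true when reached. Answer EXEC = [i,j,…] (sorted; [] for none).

0: ✓ CMP  NZCV=0000
1: ✓ MOVVC  r5←0x38
2: · MOVCS
3: ✓ CMP  NZCV=0000
4: · SUBHI
5: ✓ MOVNE  r3←0x7a

EXEC = [1,5]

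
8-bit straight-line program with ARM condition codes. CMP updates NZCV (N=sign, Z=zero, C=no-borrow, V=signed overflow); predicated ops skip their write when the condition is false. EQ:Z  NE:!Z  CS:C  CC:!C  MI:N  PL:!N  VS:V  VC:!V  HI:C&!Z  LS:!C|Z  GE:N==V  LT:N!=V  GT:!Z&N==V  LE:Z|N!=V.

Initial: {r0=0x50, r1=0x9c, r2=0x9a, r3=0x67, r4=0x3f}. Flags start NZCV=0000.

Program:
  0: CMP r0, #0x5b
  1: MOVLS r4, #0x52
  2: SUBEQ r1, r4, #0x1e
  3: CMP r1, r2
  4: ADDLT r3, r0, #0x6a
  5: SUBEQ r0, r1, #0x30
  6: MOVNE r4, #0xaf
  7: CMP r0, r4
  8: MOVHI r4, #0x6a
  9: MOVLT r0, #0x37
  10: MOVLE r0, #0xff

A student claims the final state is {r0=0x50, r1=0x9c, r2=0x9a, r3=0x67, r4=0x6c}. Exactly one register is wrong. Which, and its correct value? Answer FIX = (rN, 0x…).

0: ✓ CMP  NZCV=1000
1: ✓ MOVLS  r4←0x52
2: · SUBEQ
3: ✓ CMP  NZCV=0010
4: · ADDLT
5: · SUBEQ
6: ✓ MOVNE  r4←0xaf
7: ✓ CMP  NZCV=1001
8: · MOVHI
9: · MOVLT
10: · MOVLE

FIX = (r4, 0xaf)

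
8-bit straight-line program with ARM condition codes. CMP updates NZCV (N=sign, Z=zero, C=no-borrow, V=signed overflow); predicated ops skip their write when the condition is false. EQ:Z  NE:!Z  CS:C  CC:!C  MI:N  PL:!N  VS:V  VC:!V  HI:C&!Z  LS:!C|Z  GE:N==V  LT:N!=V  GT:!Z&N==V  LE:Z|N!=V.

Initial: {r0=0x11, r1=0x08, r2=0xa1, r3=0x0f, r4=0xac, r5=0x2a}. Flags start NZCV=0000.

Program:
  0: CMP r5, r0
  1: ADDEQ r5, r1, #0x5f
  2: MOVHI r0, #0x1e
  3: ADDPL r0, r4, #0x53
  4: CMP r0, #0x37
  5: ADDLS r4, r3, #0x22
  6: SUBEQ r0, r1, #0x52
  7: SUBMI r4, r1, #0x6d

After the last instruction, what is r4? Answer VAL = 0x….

VAL = 0x9b

[0] flags=0010 → (cmp)
[1] flags=0010 EQ?F → skip
[2] flags=0010 HI?T → r0=0x1e
[3] flags=0010 PL?T → r0=0xff
[4] flags=1010 → (cmp)
[5] flags=1010 LS?F → skip
[6] flags=1010 EQ?F → skip
[7] flags=1010 MI?T → r4=0x9b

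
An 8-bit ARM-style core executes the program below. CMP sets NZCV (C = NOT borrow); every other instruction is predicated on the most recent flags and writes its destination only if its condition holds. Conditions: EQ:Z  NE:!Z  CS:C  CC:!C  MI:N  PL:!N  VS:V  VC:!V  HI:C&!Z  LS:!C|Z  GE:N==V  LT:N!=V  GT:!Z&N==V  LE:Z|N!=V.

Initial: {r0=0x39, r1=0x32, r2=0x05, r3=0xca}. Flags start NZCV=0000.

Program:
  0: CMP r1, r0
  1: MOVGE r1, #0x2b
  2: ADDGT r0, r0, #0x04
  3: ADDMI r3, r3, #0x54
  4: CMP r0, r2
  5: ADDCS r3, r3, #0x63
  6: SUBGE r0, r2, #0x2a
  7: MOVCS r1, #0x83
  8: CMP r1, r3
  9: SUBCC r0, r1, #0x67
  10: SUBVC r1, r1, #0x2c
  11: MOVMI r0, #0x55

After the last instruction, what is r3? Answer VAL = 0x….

VAL = 0x81

[0] flags=1000 → (cmp)
[1] flags=1000 GE?F → skip
[2] flags=1000 GT?F → skip
[3] flags=1000 MI?T → r3=0x1e
[4] flags=0010 → (cmp)
[5] flags=0010 CS?T → r3=0x81
[6] flags=0010 GE?T → r0=0xdb
[7] flags=0010 CS?T → r1=0x83
[8] flags=0010 → (cmp)
[9] flags=0010 CC?F → skip
[10] flags=0010 VC?T → r1=0x57
[11] flags=0010 MI?F → skip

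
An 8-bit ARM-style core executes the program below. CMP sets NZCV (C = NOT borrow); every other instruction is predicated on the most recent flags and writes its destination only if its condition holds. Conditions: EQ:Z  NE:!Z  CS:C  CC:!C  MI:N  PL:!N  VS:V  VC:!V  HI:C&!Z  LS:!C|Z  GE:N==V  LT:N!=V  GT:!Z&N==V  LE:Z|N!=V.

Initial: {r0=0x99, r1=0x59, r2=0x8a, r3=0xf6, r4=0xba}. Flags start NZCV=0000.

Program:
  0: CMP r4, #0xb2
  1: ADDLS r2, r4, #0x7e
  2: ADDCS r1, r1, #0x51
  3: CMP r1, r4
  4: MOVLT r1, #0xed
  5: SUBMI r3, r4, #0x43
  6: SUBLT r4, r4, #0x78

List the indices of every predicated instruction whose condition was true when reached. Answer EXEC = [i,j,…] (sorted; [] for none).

[0] flags=0010 → (cmp)
[1] flags=0010 LS?F → skip
[2] flags=0010 CS?T → r1=0xaa
[3] flags=1000 → (cmp)
[4] flags=1000 LT?T → r1=0xed
[5] flags=1000 MI?T → r3=0x77
[6] flags=1000 LT?T → r4=0x42

EXEC = [2,4,5,6]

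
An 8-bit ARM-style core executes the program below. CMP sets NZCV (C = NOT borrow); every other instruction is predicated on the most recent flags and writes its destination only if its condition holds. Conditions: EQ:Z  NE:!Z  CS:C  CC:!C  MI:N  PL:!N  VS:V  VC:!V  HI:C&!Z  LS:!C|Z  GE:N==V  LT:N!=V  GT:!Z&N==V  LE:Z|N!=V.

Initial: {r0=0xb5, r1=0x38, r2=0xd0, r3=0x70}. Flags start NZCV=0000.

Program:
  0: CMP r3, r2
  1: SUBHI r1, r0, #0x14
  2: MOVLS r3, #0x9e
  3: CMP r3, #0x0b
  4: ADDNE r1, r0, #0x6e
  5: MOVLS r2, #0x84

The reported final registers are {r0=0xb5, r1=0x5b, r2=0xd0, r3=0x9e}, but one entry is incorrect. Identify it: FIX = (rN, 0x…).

FIX = (r1, 0x23)

[0] flags=1001 → (cmp)
[1] flags=1001 HI?F → skip
[2] flags=1001 LS?T → r3=0x9e
[3] flags=1010 → (cmp)
[4] flags=1010 NE?T → r1=0x23
[5] flags=1010 LS?F → skip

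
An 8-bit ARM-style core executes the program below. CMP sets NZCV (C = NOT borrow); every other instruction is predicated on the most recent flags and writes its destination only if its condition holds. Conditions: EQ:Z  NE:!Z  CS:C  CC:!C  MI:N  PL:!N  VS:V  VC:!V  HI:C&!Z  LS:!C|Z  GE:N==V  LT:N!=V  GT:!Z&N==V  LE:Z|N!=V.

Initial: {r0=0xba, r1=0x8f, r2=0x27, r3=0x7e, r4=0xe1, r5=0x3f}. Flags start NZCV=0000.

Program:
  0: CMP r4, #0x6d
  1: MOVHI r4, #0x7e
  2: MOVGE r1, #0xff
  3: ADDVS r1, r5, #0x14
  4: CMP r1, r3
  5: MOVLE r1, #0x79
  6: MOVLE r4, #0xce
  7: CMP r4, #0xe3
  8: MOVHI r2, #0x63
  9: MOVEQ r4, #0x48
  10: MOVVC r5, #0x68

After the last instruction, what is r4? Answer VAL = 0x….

[0] flags=0011 → (cmp)
[1] flags=0011 HI?T → r4=0x7e
[2] flags=0011 GE?F → skip
[3] flags=0011 VS?T → r1=0x53
[4] flags=1000 → (cmp)
[5] flags=1000 LE?T → r1=0x79
[6] flags=1000 LE?T → r4=0xce
[7] flags=1000 → (cmp)
[8] flags=1000 HI?F → skip
[9] flags=1000 EQ?F → skip
[10] flags=1000 VC?T → r5=0x68

VAL = 0xce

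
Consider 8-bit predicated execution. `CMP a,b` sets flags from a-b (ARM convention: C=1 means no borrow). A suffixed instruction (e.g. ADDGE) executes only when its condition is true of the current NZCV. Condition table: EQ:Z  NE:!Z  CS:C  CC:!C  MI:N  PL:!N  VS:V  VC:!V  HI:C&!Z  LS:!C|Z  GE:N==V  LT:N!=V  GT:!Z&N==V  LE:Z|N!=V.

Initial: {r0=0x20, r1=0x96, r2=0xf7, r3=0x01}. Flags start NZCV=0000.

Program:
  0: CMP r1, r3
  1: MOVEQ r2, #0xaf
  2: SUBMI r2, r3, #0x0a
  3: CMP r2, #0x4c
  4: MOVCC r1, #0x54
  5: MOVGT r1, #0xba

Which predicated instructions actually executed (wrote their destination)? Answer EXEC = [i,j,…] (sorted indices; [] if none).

EXEC = [2]

[0] flags=1010 → (cmp)
[1] flags=1010 EQ?F → skip
[2] flags=1010 MI?T → r2=0xf7
[3] flags=1010 → (cmp)
[4] flags=1010 CC?F → skip
[5] flags=1010 GT?F → skip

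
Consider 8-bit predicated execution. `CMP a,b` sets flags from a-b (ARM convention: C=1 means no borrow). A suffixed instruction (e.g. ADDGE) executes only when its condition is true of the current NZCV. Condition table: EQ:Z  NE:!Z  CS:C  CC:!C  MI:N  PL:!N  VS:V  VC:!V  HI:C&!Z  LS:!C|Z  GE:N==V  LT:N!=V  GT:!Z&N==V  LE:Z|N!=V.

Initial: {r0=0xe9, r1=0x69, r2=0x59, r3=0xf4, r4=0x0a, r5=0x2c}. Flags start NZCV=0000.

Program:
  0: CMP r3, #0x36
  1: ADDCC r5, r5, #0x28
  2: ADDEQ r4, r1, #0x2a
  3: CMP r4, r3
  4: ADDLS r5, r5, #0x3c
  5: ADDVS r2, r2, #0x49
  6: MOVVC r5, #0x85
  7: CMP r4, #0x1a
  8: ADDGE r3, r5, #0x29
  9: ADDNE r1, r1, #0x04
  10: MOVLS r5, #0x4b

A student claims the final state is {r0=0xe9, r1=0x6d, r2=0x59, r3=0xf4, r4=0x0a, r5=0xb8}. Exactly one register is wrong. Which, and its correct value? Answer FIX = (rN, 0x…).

FIX = (r5, 0x4b)

[0] flags=1010 → (cmp)
[1] flags=1010 CC?F → skip
[2] flags=1010 EQ?F → skip
[3] flags=0000 → (cmp)
[4] flags=0000 LS?T → r5=0x68
[5] flags=0000 VS?F → skip
[6] flags=0000 VC?T → r5=0x85
[7] flags=1000 → (cmp)
[8] flags=1000 GE?F → skip
[9] flags=1000 NE?T → r1=0x6d
[10] flags=1000 LS?T → r5=0x4b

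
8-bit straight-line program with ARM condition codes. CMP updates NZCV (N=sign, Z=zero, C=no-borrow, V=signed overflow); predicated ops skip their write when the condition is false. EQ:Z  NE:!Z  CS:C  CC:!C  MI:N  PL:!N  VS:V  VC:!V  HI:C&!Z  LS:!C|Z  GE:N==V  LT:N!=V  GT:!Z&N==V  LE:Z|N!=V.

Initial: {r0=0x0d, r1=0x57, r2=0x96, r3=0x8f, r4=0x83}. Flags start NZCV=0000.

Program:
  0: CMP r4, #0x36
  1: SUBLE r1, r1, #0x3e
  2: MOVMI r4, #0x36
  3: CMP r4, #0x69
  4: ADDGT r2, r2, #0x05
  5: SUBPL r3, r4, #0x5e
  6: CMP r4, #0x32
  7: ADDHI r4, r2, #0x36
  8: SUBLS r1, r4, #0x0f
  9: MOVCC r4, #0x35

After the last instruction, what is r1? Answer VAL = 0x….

[0] flags=0011 → (cmp)
[1] flags=0011 LE?T → r1=0x19
[2] flags=0011 MI?F → skip
[3] flags=0011 → (cmp)
[4] flags=0011 GT?F → skip
[5] flags=0011 PL?T → r3=0x25
[6] flags=0011 → (cmp)
[7] flags=0011 HI?T → r4=0xcc
[8] flags=0011 LS?F → skip
[9] flags=0011 CC?F → skip

VAL = 0x19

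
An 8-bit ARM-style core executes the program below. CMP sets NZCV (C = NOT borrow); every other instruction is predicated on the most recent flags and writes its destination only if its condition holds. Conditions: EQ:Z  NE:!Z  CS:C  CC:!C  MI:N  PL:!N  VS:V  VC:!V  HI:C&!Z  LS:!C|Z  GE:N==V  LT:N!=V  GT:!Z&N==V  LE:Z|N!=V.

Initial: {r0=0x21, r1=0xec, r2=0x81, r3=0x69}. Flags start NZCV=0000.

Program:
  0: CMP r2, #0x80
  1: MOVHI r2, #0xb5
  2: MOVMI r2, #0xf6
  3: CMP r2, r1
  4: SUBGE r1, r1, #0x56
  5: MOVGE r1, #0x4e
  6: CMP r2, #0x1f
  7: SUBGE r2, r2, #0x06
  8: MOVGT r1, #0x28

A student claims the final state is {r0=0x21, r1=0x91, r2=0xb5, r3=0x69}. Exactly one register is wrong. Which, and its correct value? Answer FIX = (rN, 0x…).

0: ✓ CMP  NZCV=0010
1: ✓ MOVHI  r2←0xb5
2: · MOVMI
3: ✓ CMP  NZCV=1000
4: · SUBGE
5: · MOVGE
6: ✓ CMP  NZCV=1010
7: · SUBGE
8: · MOVGT

FIX = (r1, 0xec)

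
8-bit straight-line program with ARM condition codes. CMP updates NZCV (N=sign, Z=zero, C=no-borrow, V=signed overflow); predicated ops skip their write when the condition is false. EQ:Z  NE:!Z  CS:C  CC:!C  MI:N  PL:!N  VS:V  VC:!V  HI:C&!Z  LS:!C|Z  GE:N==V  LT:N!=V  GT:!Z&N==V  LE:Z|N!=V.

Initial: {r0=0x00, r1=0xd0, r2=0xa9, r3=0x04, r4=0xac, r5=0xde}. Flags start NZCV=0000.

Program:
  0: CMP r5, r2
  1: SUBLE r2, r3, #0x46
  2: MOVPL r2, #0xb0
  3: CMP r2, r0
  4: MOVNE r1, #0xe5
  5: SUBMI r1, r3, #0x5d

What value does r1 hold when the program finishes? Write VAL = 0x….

[0] flags=0010 → (cmp)
[1] flags=0010 LE?F → skip
[2] flags=0010 PL?T → r2=0xb0
[3] flags=1010 → (cmp)
[4] flags=1010 NE?T → r1=0xe5
[5] flags=1010 MI?T → r1=0xa7

VAL = 0xa7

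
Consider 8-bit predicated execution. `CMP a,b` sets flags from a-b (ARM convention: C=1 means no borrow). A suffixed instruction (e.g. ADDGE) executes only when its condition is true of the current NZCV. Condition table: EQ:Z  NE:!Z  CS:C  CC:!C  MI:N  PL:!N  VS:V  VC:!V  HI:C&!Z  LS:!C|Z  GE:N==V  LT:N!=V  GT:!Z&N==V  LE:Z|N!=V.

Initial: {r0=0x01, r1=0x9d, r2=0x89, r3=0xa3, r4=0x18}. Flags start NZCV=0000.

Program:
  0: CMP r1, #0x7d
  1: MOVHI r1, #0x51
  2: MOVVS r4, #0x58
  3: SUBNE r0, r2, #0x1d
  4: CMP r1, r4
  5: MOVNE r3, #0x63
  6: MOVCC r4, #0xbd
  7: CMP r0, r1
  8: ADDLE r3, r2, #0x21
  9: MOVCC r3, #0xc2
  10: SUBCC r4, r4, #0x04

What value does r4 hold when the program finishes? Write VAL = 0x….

0: ✓ CMP  NZCV=0011
1: ✓ MOVHI  r1←0x51
2: ✓ MOVVS  r4←0x58
3: ✓ SUBNE  r0←0x6c
4: ✓ CMP  NZCV=1000
5: ✓ MOVNE  r3←0x63
6: ✓ MOVCC  r4←0xbd
7: ✓ CMP  NZCV=0010
8: · ADDLE
9: · MOVCC
10: · SUBCC

VAL = 0xbd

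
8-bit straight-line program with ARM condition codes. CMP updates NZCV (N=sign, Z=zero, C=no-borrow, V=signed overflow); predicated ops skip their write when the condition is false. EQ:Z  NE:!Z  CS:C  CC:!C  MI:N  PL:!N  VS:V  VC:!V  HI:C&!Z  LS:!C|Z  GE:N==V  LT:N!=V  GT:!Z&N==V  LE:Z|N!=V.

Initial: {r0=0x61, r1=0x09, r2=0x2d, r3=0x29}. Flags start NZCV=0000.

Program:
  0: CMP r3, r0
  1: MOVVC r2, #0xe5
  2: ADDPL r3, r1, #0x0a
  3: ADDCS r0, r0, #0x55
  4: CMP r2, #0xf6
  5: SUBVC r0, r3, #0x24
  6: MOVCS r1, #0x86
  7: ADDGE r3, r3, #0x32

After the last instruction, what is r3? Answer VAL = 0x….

VAL = 0x29

[0] flags=1000 → (cmp)
[1] flags=1000 VC?T → r2=0xe5
[2] flags=1000 PL?F → skip
[3] flags=1000 CS?F → skip
[4] flags=1000 → (cmp)
[5] flags=1000 VC?T → r0=0x05
[6] flags=1000 CS?F → skip
[7] flags=1000 GE?F → skip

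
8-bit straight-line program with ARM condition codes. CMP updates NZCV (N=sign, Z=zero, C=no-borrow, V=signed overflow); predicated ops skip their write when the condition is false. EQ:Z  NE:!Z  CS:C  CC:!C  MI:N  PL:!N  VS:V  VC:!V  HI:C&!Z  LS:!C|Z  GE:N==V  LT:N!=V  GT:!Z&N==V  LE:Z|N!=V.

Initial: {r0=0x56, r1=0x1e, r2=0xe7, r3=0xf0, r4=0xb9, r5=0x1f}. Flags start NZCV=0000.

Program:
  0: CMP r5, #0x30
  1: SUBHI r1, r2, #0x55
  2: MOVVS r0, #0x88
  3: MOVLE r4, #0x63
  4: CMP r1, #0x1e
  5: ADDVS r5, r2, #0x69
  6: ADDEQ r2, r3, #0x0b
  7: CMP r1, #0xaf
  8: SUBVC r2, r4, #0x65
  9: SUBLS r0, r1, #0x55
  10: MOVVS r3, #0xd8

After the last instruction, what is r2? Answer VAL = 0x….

0: ✓ CMP  NZCV=1000
1: · SUBHI
2: · MOVVS
3: ✓ MOVLE  r4←0x63
4: ✓ CMP  NZCV=0110
5: · ADDVS
6: ✓ ADDEQ  r2←0xfb
7: ✓ CMP  NZCV=0000
8: ✓ SUBVC  r2←0xfe
9: ✓ SUBLS  r0←0xc9
10: · MOVVS

VAL = 0xfe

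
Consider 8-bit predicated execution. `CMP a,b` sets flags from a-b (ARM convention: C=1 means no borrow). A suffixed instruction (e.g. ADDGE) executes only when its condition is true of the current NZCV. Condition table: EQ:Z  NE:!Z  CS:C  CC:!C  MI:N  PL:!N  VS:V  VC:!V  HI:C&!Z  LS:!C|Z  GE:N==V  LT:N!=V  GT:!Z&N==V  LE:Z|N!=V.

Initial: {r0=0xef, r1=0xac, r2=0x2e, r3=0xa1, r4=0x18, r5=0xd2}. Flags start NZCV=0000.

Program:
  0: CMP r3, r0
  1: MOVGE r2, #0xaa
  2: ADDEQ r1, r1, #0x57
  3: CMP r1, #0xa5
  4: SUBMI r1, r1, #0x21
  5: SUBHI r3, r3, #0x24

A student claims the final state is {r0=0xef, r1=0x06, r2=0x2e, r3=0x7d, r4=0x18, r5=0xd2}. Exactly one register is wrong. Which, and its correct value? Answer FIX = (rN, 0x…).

0: ✓ CMP  NZCV=1000
1: · MOVGE
2: · ADDEQ
3: ✓ CMP  NZCV=0010
4: · SUBMI
5: ✓ SUBHI  r3←0x7d

FIX = (r1, 0xac)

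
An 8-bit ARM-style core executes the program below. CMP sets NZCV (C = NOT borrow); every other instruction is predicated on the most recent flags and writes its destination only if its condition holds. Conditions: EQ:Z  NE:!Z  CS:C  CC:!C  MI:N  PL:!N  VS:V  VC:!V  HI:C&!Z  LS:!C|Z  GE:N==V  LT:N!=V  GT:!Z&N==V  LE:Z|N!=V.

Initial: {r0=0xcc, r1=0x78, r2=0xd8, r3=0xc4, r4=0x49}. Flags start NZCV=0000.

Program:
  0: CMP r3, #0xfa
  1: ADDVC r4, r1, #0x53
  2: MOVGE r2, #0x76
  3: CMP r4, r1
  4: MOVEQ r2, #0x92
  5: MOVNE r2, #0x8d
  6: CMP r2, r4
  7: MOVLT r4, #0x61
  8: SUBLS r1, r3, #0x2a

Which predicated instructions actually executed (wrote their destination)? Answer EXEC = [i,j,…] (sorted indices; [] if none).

[0] flags=1000 → (cmp)
[1] flags=1000 VC?T → r4=0xcb
[2] flags=1000 GE?F → skip
[3] flags=0011 → (cmp)
[4] flags=0011 EQ?F → skip
[5] flags=0011 NE?T → r2=0x8d
[6] flags=1000 → (cmp)
[7] flags=1000 LT?T → r4=0x61
[8] flags=1000 LS?T → r1=0x9a

EXEC = [1,5,7,8]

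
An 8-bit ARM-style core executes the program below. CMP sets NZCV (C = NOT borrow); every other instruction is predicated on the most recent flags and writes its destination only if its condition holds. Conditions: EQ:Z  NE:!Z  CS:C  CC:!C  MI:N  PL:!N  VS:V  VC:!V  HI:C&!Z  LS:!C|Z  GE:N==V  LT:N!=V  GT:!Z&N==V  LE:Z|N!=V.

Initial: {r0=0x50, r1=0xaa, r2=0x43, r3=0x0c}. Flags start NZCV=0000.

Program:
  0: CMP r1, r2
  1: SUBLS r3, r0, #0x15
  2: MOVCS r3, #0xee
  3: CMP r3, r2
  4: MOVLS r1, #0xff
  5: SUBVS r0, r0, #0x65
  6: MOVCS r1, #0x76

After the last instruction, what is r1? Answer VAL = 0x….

VAL = 0x76

[0] flags=0011 → (cmp)
[1] flags=0011 LS?F → skip
[2] flags=0011 CS?T → r3=0xee
[3] flags=1010 → (cmp)
[4] flags=1010 LS?F → skip
[5] flags=1010 VS?F → skip
[6] flags=1010 CS?T → r1=0x76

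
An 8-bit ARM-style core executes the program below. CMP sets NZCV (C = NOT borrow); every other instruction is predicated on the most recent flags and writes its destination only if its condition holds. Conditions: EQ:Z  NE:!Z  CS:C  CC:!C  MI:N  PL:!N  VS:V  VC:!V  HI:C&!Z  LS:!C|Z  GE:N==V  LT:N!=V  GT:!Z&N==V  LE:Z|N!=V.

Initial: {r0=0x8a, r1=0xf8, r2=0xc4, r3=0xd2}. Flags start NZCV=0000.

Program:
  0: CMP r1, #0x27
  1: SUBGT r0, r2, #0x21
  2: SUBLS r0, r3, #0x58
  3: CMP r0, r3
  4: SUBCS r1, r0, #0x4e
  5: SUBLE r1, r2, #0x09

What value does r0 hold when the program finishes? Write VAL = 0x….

VAL = 0x8a

[0] flags=1010 → (cmp)
[1] flags=1010 GT?F → skip
[2] flags=1010 LS?F → skip
[3] flags=1000 → (cmp)
[4] flags=1000 CS?F → skip
[5] flags=1000 LE?T → r1=0xbb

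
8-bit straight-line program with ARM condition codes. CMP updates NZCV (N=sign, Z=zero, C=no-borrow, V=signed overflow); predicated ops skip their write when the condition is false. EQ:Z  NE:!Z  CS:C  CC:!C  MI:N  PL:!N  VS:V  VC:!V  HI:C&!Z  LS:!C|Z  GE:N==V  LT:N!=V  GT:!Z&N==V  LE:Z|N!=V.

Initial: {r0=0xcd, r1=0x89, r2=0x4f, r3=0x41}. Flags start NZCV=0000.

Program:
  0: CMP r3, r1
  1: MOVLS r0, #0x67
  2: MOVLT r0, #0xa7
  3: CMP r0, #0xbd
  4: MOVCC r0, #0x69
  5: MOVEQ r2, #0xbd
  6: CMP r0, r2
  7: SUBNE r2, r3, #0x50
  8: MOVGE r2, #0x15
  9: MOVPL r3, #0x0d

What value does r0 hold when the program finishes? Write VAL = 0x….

VAL = 0x69

0: ✓ CMP  NZCV=1001
1: ✓ MOVLS  r0←0x67
2: · MOVLT
3: ✓ CMP  NZCV=1001
4: ✓ MOVCC  r0←0x69
5: · MOVEQ
6: ✓ CMP  NZCV=0010
7: ✓ SUBNE  r2←0xf1
8: ✓ MOVGE  r2←0x15
9: ✓ MOVPL  r3←0x0d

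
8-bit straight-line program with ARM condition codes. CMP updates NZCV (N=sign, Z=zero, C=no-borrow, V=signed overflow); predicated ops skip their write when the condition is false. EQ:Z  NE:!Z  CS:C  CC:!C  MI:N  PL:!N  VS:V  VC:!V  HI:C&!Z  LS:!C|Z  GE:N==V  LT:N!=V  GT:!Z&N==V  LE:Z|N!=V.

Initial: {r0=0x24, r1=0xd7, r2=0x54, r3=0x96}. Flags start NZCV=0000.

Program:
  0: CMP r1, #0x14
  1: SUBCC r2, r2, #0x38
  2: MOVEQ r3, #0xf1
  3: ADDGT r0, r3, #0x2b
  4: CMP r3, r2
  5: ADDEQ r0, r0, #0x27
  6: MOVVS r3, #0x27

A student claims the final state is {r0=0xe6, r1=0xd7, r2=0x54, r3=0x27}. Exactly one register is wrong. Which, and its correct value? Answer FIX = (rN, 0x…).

[0] flags=1010 → (cmp)
[1] flags=1010 CC?F → skip
[2] flags=1010 EQ?F → skip
[3] flags=1010 GT?F → skip
[4] flags=0011 → (cmp)
[5] flags=0011 EQ?F → skip
[6] flags=0011 VS?T → r3=0x27

FIX = (r0, 0x24)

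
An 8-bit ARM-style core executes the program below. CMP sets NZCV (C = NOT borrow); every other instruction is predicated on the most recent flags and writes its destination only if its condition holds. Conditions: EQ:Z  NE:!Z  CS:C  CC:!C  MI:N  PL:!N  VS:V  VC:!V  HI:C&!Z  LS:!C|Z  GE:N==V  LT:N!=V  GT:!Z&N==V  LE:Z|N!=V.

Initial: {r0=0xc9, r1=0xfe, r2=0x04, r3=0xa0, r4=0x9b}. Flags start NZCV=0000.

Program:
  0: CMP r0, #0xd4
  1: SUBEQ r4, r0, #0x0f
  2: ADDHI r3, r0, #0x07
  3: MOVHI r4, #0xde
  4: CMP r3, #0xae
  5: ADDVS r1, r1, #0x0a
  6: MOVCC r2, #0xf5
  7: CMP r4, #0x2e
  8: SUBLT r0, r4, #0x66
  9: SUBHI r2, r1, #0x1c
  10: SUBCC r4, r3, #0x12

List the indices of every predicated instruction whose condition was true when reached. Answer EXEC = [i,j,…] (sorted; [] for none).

0: ✓ CMP  NZCV=1000
1: · SUBEQ
2: · ADDHI
3: · MOVHI
4: ✓ CMP  NZCV=1000
5: · ADDVS
6: ✓ MOVCC  r2←0xf5
7: ✓ CMP  NZCV=0011
8: ✓ SUBLT  r0←0x35
9: ✓ SUBHI  r2←0xe2
10: · SUBCC

EXEC = [6,8,9]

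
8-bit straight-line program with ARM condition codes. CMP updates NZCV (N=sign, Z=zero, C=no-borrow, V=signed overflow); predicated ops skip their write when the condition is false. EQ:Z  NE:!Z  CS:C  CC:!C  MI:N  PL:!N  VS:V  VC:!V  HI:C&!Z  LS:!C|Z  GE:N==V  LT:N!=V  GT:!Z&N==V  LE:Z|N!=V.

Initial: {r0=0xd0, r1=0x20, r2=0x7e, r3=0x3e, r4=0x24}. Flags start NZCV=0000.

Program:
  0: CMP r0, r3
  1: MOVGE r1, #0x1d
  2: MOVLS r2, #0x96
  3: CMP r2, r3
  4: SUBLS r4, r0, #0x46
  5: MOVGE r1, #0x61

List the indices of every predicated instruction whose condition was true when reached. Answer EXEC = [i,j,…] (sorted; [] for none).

EXEC = [5]

0: ✓ CMP  NZCV=1010
1: · MOVGE
2: · MOVLS
3: ✓ CMP  NZCV=0010
4: · SUBLS
5: ✓ MOVGE  r1←0x61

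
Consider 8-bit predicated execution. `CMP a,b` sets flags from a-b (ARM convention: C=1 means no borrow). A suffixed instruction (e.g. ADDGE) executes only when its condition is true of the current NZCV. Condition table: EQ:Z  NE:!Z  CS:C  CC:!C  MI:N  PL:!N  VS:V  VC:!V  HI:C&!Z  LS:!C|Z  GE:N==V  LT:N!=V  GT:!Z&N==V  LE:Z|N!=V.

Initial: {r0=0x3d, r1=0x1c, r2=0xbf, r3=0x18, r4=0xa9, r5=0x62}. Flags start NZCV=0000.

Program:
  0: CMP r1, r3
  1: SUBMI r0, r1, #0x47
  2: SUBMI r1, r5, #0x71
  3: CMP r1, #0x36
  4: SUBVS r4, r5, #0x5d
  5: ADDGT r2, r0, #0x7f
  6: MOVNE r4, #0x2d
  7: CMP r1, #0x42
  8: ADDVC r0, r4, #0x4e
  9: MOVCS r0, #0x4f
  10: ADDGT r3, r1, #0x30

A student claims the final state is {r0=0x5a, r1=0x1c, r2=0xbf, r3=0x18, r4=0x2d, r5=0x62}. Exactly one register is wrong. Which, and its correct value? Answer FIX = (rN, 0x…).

FIX = (r0, 0x7b)

[0] flags=0010 → (cmp)
[1] flags=0010 MI?F → skip
[2] flags=0010 MI?F → skip
[3] flags=1000 → (cmp)
[4] flags=1000 VS?F → skip
[5] flags=1000 GT?F → skip
[6] flags=1000 NE?T → r4=0x2d
[7] flags=1000 → (cmp)
[8] flags=1000 VC?T → r0=0x7b
[9] flags=1000 CS?F → skip
[10] flags=1000 GT?F → skip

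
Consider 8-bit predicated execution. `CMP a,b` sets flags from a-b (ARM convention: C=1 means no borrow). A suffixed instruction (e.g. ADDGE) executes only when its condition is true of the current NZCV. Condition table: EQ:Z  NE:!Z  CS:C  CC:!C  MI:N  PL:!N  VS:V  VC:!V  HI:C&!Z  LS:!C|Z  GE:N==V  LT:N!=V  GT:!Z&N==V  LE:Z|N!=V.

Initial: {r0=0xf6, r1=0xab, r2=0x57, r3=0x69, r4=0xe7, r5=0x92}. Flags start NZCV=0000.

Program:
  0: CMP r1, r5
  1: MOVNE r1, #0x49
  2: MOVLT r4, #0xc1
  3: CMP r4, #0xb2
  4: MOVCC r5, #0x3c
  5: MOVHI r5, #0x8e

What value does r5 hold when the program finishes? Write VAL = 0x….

VAL = 0x8e

0: ✓ CMP  NZCV=0010
1: ✓ MOVNE  r1←0x49
2: · MOVLT
3: ✓ CMP  NZCV=0010
4: · MOVCC
5: ✓ MOVHI  r5←0x8e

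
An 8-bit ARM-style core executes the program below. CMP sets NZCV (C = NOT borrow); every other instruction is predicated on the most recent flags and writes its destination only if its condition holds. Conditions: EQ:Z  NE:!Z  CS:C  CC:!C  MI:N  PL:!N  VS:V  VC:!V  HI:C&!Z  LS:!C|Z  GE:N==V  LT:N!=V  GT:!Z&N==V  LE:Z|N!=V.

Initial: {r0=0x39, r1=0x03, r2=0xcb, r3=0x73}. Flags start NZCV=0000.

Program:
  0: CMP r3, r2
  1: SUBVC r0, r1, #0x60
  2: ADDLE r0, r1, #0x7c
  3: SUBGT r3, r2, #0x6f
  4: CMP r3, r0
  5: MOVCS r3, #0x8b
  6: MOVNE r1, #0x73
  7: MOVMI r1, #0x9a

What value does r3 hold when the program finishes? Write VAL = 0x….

VAL = 0x8b

[0] flags=1001 → (cmp)
[1] flags=1001 VC?F → skip
[2] flags=1001 LE?F → skip
[3] flags=1001 GT?T → r3=0x5c
[4] flags=0010 → (cmp)
[5] flags=0010 CS?T → r3=0x8b
[6] flags=0010 NE?T → r1=0x73
[7] flags=0010 MI?F → skip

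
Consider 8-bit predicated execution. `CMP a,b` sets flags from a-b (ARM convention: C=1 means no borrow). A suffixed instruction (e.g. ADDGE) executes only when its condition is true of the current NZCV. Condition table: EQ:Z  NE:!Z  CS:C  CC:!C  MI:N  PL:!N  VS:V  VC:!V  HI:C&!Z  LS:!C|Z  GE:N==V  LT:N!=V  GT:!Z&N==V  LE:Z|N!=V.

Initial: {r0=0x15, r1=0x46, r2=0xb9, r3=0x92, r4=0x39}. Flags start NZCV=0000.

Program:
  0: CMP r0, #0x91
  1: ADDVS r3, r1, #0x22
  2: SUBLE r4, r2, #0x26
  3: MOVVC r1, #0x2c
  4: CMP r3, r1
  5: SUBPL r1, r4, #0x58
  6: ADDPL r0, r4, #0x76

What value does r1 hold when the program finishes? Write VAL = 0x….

VAL = 0xe1

0: ✓ CMP  NZCV=1001
1: ✓ ADDVS  r3←0x68
2: · SUBLE
3: · MOVVC
4: ✓ CMP  NZCV=0010
5: ✓ SUBPL  r1←0xe1
6: ✓ ADDPL  r0←0xaf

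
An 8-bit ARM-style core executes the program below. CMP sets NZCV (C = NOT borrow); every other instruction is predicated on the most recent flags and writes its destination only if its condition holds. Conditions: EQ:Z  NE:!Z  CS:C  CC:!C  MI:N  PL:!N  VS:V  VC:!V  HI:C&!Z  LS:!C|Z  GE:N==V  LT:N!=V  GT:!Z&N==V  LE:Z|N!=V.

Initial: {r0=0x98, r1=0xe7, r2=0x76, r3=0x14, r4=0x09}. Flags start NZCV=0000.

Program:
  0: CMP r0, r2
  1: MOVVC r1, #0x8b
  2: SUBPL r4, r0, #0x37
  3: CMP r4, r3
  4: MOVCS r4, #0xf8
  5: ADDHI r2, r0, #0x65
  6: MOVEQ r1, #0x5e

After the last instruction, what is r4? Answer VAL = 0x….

0: ✓ CMP  NZCV=0011
1: · MOVVC
2: ✓ SUBPL  r4←0x61
3: ✓ CMP  NZCV=0010
4: ✓ MOVCS  r4←0xf8
5: ✓ ADDHI  r2←0xfd
6: · MOVEQ

VAL = 0xf8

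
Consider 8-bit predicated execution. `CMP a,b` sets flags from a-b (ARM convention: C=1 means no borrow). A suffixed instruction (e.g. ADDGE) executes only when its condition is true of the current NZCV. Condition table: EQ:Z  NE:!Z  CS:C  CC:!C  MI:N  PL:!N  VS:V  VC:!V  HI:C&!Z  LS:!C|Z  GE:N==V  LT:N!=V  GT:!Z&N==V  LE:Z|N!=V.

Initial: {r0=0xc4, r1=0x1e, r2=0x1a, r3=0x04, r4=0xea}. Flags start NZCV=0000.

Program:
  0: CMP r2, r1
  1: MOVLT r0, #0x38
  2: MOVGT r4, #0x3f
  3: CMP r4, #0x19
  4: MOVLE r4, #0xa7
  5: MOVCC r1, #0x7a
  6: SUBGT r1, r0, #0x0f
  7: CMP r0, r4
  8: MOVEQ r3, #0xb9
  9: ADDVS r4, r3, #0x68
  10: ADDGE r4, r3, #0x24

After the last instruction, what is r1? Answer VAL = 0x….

[0] flags=1000 → (cmp)
[1] flags=1000 LT?T → r0=0x38
[2] flags=1000 GT?F → skip
[3] flags=1010 → (cmp)
[4] flags=1010 LE?T → r4=0xa7
[5] flags=1010 CC?F → skip
[6] flags=1010 GT?F → skip
[7] flags=1001 → (cmp)
[8] flags=1001 EQ?F → skip
[9] flags=1001 VS?T → r4=0x6c
[10] flags=1001 GE?T → r4=0x28

VAL = 0x1e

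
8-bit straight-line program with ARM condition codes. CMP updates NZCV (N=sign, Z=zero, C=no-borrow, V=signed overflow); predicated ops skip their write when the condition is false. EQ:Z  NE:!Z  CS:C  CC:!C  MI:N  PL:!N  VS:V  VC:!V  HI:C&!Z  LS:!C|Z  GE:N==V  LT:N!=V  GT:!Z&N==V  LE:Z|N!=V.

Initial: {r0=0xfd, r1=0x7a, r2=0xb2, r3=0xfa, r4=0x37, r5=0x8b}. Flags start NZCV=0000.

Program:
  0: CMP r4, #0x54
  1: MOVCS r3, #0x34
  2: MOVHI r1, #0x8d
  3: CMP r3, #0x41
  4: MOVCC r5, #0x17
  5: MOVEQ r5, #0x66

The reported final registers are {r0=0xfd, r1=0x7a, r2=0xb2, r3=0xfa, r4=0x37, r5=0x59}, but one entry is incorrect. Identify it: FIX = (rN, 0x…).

FIX = (r5, 0x8b)

[0] flags=1000 → (cmp)
[1] flags=1000 CS?F → skip
[2] flags=1000 HI?F → skip
[3] flags=1010 → (cmp)
[4] flags=1010 CC?F → skip
[5] flags=1010 EQ?F → skip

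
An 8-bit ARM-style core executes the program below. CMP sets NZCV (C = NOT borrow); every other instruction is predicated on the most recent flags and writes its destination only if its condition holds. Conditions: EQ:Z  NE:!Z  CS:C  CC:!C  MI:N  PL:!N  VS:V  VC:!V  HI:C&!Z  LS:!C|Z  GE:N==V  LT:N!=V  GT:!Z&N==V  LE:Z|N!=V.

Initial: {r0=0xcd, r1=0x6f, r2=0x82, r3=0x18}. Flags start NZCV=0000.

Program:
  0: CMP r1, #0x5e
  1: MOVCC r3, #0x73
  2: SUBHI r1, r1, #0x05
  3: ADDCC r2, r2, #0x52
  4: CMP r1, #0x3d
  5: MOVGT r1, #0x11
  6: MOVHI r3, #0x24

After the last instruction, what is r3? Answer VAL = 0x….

[0] flags=0010 → (cmp)
[1] flags=0010 CC?F → skip
[2] flags=0010 HI?T → r1=0x6a
[3] flags=0010 CC?F → skip
[4] flags=0010 → (cmp)
[5] flags=0010 GT?T → r1=0x11
[6] flags=0010 HI?T → r3=0x24

VAL = 0x24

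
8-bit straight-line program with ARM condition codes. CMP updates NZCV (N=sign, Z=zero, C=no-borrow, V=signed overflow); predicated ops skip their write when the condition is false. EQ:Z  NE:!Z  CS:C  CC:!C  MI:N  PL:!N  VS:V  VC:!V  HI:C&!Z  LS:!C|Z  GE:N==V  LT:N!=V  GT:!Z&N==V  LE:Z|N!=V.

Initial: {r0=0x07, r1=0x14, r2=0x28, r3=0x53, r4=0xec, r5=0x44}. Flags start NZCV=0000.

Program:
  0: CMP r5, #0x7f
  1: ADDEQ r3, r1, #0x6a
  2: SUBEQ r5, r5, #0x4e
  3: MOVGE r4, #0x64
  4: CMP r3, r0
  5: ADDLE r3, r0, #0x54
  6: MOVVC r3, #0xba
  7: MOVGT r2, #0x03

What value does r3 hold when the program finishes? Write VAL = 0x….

VAL = 0xba

0: ✓ CMP  NZCV=1000
1: · ADDEQ
2: · SUBEQ
3: · MOVGE
4: ✓ CMP  NZCV=0010
5: · ADDLE
6: ✓ MOVVC  r3←0xba
7: ✓ MOVGT  r2←0x03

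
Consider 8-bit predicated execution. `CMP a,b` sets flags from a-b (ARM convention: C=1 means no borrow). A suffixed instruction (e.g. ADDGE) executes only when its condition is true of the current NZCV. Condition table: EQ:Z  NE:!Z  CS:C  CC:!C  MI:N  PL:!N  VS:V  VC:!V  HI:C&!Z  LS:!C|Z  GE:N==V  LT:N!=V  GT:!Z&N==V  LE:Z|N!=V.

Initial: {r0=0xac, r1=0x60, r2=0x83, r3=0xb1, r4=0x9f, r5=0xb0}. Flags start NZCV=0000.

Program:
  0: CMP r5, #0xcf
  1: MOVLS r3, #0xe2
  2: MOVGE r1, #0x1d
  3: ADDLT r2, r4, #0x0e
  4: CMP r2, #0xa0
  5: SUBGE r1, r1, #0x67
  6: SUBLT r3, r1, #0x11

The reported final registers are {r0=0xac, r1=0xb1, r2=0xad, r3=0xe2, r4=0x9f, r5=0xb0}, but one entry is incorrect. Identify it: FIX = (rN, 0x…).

FIX = (r1, 0xf9)

[0] flags=1000 → (cmp)
[1] flags=1000 LS?T → r3=0xe2
[2] flags=1000 GE?F → skip
[3] flags=1000 LT?T → r2=0xad
[4] flags=0010 → (cmp)
[5] flags=0010 GE?T → r1=0xf9
[6] flags=0010 LT?F → skip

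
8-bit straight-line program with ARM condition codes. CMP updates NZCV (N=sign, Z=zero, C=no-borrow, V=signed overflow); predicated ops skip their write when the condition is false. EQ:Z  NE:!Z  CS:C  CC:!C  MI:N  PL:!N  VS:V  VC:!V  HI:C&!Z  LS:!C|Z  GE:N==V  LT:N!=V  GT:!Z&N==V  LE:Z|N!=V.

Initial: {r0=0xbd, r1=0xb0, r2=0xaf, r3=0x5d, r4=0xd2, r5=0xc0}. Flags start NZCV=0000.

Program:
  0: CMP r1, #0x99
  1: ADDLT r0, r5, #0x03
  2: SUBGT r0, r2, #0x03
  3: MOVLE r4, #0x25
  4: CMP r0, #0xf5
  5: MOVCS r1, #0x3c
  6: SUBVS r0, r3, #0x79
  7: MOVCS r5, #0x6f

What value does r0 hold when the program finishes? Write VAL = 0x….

VAL = 0xac

0: ✓ CMP  NZCV=0010
1: · ADDLT
2: ✓ SUBGT  r0←0xac
3: · MOVLE
4: ✓ CMP  NZCV=1000
5: · MOVCS
6: · SUBVS
7: · MOVCS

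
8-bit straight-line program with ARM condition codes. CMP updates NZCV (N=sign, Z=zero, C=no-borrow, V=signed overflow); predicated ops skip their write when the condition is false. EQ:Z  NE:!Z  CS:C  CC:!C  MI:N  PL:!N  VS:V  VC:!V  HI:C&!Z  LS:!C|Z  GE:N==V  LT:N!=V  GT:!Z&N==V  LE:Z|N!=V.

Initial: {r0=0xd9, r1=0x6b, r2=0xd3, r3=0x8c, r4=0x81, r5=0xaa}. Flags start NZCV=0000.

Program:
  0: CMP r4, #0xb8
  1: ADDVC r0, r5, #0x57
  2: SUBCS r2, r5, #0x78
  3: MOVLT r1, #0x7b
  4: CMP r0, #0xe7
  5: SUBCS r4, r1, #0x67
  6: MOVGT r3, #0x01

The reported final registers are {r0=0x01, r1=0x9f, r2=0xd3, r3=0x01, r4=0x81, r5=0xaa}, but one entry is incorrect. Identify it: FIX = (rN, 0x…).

FIX = (r1, 0x7b)

[0] flags=1000 → (cmp)
[1] flags=1000 VC?T → r0=0x01
[2] flags=1000 CS?F → skip
[3] flags=1000 LT?T → r1=0x7b
[4] flags=0000 → (cmp)
[5] flags=0000 CS?F → skip
[6] flags=0000 GT?T → r3=0x01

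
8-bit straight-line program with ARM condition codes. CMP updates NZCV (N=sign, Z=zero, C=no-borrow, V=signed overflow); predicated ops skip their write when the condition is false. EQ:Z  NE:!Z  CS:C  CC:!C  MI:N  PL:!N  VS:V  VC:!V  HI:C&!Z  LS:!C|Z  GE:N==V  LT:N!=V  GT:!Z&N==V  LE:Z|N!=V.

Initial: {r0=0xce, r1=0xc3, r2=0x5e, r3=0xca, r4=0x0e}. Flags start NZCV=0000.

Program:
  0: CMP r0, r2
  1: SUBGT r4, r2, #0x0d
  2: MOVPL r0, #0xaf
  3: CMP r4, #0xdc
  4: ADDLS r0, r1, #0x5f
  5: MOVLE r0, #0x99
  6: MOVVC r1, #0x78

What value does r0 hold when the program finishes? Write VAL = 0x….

0: ✓ CMP  NZCV=0011
1: · SUBGT
2: ✓ MOVPL  r0←0xaf
3: ✓ CMP  NZCV=0000
4: ✓ ADDLS  r0←0x22
5: · MOVLE
6: ✓ MOVVC  r1←0x78

VAL = 0x22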